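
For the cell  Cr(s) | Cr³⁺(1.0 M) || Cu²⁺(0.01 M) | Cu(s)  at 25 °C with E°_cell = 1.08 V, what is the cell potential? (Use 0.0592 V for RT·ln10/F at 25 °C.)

Balancing electrons gives n = 6; the reaction quotient is Q = [Cr³⁺]^2/[Cu²⁺]^3 = 1 × 10^6.
At 25 °C, E = E° − (0.0592/n) log Q = 1.08 − (0.0592/6)(6.000) = 1.080 − 0.059 = 1.021 V.

1.02 V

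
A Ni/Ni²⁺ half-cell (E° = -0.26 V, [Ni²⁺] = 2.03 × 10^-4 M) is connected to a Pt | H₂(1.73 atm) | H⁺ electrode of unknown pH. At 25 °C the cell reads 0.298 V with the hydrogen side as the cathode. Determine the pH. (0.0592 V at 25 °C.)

E°_cell = 0.26 V and n = 2.
log Q = n(E° − E)/0.0592 = 2×(0.26 − 0.298)/0.0592 = -1.284.
With Q = [Ni²⁺]·P(H₂) / [H⁺]^2, solving for [H⁺] gives log[H⁺] = -1.085, so pH = 1.09.

pH = 1.09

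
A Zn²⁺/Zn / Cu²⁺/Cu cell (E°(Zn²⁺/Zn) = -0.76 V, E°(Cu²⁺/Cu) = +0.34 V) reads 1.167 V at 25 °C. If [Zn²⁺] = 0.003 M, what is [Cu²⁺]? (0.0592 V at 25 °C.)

0.55 M

From the Nernst equation, log Q = n(E° − E)/0.0592 = 2(1.10 − 1.167)/0.0592 = -2.264, so Q = 0.00545.
With Q = [Zn²⁺]/[Cu²⁺] and the known concentrations, [Cu²⁺] in the denominator gives [Cu²⁺] = 0.55 M.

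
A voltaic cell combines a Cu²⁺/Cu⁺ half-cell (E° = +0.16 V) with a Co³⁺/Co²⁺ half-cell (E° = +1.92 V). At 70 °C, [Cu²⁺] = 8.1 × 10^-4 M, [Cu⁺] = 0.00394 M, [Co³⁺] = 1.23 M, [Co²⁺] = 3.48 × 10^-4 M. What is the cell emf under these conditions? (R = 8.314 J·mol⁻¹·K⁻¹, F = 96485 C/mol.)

The Co³⁺/Co²⁺ couple has the higher reduction potential and acts as the cathode, so E°_cell = +1.92 − (+0.16) = 1.76 V.
Balancing electrons gives n = 1; the reaction quotient is Q = [Cu²⁺]·[Co²⁺]/([Cu⁺]·[Co³⁺]) = 5.82 × 10^-5.
E = E° − (RT/nF) ln Q = 1.76 − (8.314×343)/(1×96485) × (-9.752) = 1.760 + 0.288 = 2.048 V.

2.05 V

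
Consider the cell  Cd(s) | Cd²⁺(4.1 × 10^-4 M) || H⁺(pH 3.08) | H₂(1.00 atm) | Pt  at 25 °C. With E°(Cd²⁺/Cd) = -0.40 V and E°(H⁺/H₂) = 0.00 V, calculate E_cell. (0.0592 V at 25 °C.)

The hydrogen couple is the cathode, so E°_cell = 0.40 V; n = 2.
[H⁺] = 10^(−3.08) = 8.3 × 10^-4 M, and Q = [Cd²⁺]·P(H₂) / [H⁺]^2 = 593.
E = E° − (0.0592/2) log Q = 0.40 − (0.0592/2)(2.773) = 0.318 V.

0.32 V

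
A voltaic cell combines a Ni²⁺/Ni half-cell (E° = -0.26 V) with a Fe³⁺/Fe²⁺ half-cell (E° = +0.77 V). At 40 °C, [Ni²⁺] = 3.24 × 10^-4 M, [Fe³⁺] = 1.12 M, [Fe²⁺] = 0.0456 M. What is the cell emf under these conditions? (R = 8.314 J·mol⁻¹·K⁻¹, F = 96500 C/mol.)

The Fe³⁺/Fe²⁺ couple has the higher reduction potential and acts as the cathode, so E°_cell = +0.77 − (-0.26) = 1.03 V.
Balancing electrons gives n = 2; the reaction quotient is Q = [Ni²⁺]·[Fe²⁺]^2/[Fe³⁺]^2 = 5.37 × 10^-7.
E = E° − (RT/nF) ln Q = 1.03 − (8.314×313)/(2×96500) × (-14.437) = 1.030 + 0.195 = 1.225 V.

1.22 V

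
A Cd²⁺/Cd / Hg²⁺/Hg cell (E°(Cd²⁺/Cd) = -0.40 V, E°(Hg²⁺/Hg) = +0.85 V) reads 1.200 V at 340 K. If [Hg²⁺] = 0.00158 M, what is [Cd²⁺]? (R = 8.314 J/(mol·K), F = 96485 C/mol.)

0.048 M

From the Nernst equation, ln Q = nF(E° − E)/RT = 2×96485×(1.25 − 1.200)/(8.314×340) = 3.413, so Q = 30.4.
With Q = [Cd²⁺]/[Hg²⁺] and the known concentrations, [Cd²⁺] in the numerator gives [Cd²⁺] = 0.048 M.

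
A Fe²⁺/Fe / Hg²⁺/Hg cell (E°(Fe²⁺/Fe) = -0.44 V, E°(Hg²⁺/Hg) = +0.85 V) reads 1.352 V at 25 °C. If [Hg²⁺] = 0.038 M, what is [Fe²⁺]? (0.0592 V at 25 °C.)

From the Nernst equation, log Q = n(E° − E)/0.0592 = 2(1.29 − 1.352)/0.0592 = -2.095, so Q = 0.00804.
With Q = [Fe²⁺]/[Hg²⁺] and the known concentrations, [Fe²⁺] in the numerator gives [Fe²⁺] = 3.1 × 10^-4 M.

3.1 × 10^-4 M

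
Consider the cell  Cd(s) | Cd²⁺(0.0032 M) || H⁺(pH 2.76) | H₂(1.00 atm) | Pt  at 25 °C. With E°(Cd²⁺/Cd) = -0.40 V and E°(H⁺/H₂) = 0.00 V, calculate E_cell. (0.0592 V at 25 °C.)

The hydrogen couple is the cathode, so E°_cell = 0.40 V; n = 2.
[H⁺] = 10^(−2.76) = 0.0017 M, and Q = [Cd²⁺]·P(H₂) / [H⁺]^2 = 1060.
E = E° − (0.0592/2) log Q = 0.40 − (0.0592/2)(3.025) = 0.310 V.

0.31 V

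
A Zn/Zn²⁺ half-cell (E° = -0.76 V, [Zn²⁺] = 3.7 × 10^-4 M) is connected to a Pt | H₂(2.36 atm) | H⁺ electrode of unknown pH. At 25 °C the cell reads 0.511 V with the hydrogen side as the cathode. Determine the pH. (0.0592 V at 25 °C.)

E°_cell = 0.76 V and n = 2.
log Q = n(E° − E)/0.0592 = 2×(0.76 − 0.511)/0.0592 = 8.412.
With Q = [Zn²⁺]·P(H₂) / [H⁺]^2, solving for [H⁺] gives log[H⁺] = -5.736, so pH = 5.74.

pH = 5.74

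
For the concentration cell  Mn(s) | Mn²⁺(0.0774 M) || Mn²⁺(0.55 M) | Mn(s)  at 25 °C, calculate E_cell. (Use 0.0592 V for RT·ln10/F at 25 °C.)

Both half-cells are Mn²⁺/Mn, so E°_cell = 0. The concentrated side is the cathode; the cell reaction moves Mn²⁺ from high to low concentration with n = 2.
Q = [Mn²⁺]_dilute/[Mn²⁺]_conc = 0.0774/0.55 = 0.141.
E = 0 − (0.0592/2) log Q = −(0.0592/2)(-0.852) = 0.0252 V.

0.025 V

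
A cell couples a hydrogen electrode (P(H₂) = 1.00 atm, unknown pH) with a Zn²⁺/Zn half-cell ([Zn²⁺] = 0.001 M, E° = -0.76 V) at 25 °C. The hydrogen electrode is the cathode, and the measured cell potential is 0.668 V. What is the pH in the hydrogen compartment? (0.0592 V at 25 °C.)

pH = 3.05

E°_cell = 0.76 V and n = 2.
log Q = n(E° − E)/0.0592 = 2×(0.76 − 0.668)/0.0592 = 3.108.
With Q = [Zn²⁺]·P(H₂) / [H⁺]^2, solving for [H⁺] gives log[H⁺] = -3.054, so pH = 3.05.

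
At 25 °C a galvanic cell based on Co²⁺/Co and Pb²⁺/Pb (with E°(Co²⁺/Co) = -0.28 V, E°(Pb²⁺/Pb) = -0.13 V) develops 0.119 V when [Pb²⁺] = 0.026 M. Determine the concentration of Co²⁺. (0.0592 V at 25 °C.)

0.29 M

From the Nernst equation, log Q = n(E° − E)/0.0592 = 2(0.15 − 0.119)/0.0592 = 1.047, so Q = 11.2.
With Q = [Co²⁺]/[Pb²⁺] and the known concentrations, [Co²⁺] in the numerator gives [Co²⁺] = 0.29 M.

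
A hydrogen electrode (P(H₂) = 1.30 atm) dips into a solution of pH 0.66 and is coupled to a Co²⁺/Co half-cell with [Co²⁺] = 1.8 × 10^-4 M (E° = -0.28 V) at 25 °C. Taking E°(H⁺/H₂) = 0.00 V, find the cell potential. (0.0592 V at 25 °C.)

0.35 V

The hydrogen couple is the cathode, so E°_cell = 0.28 V; n = 2.
[H⁺] = 10^(−0.66) = 0.22 M, and Q = [Co²⁺]·P(H₂) / [H⁺]^2 = 0.00489.
E = E° − (0.0592/2) log Q = 0.28 − (0.0592/2)(-2.311) = 0.348 V.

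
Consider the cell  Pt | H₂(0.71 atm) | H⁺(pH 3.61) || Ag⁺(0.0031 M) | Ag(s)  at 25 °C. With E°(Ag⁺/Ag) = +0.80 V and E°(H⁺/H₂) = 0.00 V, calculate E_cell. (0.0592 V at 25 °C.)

The Ag⁺/Ag couple is the cathode, so E°_cell = 0.80 V; n = 2.
[H⁺] = 10^(−3.61) = 2.5 × 10^-4 M, and Q = [H⁺]^2 / ([Ag⁺]^2·P(H₂)) = 0.00883.
E = E° − (0.0592/2) log Q = 0.80 − (0.0592/2)(-2.054) = 0.861 V.

0.86 V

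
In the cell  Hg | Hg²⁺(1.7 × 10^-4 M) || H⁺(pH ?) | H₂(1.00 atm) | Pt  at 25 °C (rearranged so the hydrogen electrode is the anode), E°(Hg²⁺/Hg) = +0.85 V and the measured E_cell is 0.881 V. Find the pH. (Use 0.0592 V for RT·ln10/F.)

pH = 2.41

E°_cell = 0.85 V and n = 2.
log Q = n(E° − E)/0.0592 = 2×(0.85 − 0.881)/0.0592 = -1.047.
With Q = [H⁺]^2 / ([Hg²⁺]·P(H₂)), solving for [H⁺] gives log[H⁺] = -2.408, so pH = 2.41.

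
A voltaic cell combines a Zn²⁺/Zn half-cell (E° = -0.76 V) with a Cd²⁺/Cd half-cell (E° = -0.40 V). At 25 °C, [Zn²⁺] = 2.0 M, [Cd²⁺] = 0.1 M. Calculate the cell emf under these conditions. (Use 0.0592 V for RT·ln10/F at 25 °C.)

0.321 V

The Cd²⁺/Cd couple has the higher reduction potential and acts as the cathode, so E°_cell = -0.40 − (-0.76) = 0.36 V.
Balancing electrons gives n = 2; the reaction quotient is Q = [Zn²⁺]/[Cd²⁺] = 20.0.
At 25 °C, E = E° − (0.0592/n) log Q = 0.36 − (0.0592/2)(1.301) = 0.360 − 0.039 = 0.321 V.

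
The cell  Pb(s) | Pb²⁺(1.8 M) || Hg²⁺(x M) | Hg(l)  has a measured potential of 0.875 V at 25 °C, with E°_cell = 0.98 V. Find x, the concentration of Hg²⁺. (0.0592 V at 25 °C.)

From the Nernst equation, log Q = n(E° − E)/0.0592 = 2(0.98 − 0.875)/0.0592 = 3.547, so Q = 3530.
With Q = [Pb²⁺]/[Hg²⁺] and the known concentrations, [Hg²⁺] in the denominator gives [Hg²⁺] = 5.1 × 10^-4 M.

5.1 × 10^-4 M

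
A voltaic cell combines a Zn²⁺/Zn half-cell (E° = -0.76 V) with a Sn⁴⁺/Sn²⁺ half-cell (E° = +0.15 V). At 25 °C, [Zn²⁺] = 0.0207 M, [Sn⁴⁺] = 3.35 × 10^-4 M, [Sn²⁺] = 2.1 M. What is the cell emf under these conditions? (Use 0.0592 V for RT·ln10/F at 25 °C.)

The Sn⁴⁺/Sn²⁺ couple has the higher reduction potential and acts as the cathode, so E°_cell = +0.15 − (-0.76) = 0.91 V.
Balancing electrons gives n = 2; the reaction quotient is Q = [Zn²⁺]·[Sn²⁺]/[Sn⁴⁺] = 130.
At 25 °C, E = E° − (0.0592/n) log Q = 0.91 − (0.0592/2)(2.113) = 0.910 − 0.063 = 0.847 V.

0.847 V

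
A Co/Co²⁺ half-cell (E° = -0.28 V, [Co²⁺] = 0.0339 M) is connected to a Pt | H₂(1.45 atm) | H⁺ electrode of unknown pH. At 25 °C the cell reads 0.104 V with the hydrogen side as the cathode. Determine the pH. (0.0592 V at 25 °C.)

E°_cell = 0.28 V and n = 2.
log Q = n(E° − E)/0.0592 = 2×(0.28 − 0.104)/0.0592 = 5.946.
With Q = [Co²⁺]·P(H₂) / [H⁺]^2, solving for [H⁺] gives log[H⁺] = -3.627, so pH = 3.63.

pH = 3.63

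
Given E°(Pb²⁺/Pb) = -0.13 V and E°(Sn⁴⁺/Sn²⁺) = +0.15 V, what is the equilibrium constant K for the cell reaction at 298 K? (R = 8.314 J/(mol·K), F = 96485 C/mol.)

E°_cell = +0.15 − (-0.13) = 0.28 V, with n = 2 electrons transferred.
At equilibrium E = 0, so the Nernst equation gives ln K = nFE°/RT = (2)(96485)(0.28)/((8.314)(298)) = 21.81.
K = e^21.81 = 3 × 10^9.

3 × 10^9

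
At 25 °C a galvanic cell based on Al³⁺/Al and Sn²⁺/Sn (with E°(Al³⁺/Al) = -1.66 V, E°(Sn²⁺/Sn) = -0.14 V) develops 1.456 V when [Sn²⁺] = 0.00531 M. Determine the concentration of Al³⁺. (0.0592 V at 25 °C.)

From the Nernst equation, log Q = n(E° − E)/0.0592 = 6(1.52 − 1.456)/0.0592 = 6.486, so Q = 3.07 × 10^6.
With Q = [Al³⁺]^2/[Sn²⁺]^3 and the known concentrations, [Al³⁺]^2 in the numerator gives [Al³⁺] = 0.68 M.

0.68 M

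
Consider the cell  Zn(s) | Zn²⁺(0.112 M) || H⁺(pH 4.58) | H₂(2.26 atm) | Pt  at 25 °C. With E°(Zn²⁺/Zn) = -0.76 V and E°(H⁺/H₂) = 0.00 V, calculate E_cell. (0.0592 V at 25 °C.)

The hydrogen couple is the cathode, so E°_cell = 0.76 V; n = 2.
[H⁺] = 10^(−4.58) = 2.6 × 10^-5 M, and Q = [Zn²⁺]·P(H₂) / [H⁺]^2 = 3.66 × 10^8.
E = E° − (0.0592/2) log Q = 0.76 − (0.0592/2)(8.563) = 0.507 V.

0.51 V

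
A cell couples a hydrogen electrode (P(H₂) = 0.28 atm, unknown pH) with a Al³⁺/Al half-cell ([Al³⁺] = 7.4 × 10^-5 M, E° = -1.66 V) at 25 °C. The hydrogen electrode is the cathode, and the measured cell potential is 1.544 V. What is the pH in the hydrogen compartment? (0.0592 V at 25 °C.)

pH = 3.61

E°_cell = 1.66 V and n = 6.
log Q = n(E° − E)/0.0592 = 6×(1.66 − 1.544)/0.0592 = 11.757.
With Q = [Al³⁺]^2·P(H₂)^3 / [H⁺]^6, solving for [H⁺] gives log[H⁺] = -3.613, so pH = 3.61.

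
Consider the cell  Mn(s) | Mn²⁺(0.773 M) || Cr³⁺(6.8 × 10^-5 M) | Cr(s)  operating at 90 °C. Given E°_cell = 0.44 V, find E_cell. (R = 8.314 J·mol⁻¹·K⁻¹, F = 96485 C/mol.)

Balancing electrons gives n = 6; the reaction quotient is Q = [Mn²⁺]^3/[Cr³⁺]^2 = 9.99 × 10^7.
E = E° − (RT/nF) ln Q = 0.44 − (8.314×363)/(6×96485) × (18.420) = 0.440 − 0.096 = 0.344 V.

0.344 V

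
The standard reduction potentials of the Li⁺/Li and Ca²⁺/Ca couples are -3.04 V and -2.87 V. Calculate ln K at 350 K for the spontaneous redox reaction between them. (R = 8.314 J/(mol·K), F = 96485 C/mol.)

E°_cell = -2.87 − (-3.04) = 0.17 V, with n = 2 electrons transferred.
At equilibrium E = 0, so the Nernst equation gives ln K = nFE°/RT = (2)(96485)(0.17)/((8.314)(350)) = 11.27.

ln K = 11.3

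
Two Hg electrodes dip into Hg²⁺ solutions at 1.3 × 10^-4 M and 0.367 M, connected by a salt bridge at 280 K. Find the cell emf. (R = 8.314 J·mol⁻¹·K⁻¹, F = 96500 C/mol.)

Both half-cells are Hg²⁺/Hg, so E°_cell = 0. The concentrated side is the cathode; the cell reaction moves Hg²⁺ from high to low concentration with n = 2.
Q = [Hg²⁺]_dilute/[Hg²⁺]_conc = 1.3 × 10^-4/0.367 = 3.54 × 10^-4.
E = 0 − (RT/nF) ln Q = −((8.314×280)/(2×96500))(-7.946) = 0.0958 V.

0.096 V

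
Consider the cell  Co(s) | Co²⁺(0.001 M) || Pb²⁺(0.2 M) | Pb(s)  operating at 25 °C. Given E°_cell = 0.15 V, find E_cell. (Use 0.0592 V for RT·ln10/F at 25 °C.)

0.218 V

Balancing electrons gives n = 2; the reaction quotient is Q = [Co²⁺]/[Pb²⁺] = 0.00500.
At 25 °C, E = E° − (0.0592/n) log Q = 0.15 − (0.0592/2)(-2.301) = 0.150 + 0.068 = 0.218 V.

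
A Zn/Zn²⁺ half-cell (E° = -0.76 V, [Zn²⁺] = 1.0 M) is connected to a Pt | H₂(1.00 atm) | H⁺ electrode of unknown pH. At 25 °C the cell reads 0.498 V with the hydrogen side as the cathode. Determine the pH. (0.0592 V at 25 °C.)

E°_cell = 0.76 V and n = 2.
log Q = n(E° − E)/0.0592 = 2×(0.76 − 0.498)/0.0592 = 8.851.
With Q = [Zn²⁺]·P(H₂) / [H⁺]^2, solving for [H⁺] gives log[H⁺] = -4.426, so pH = 4.43.

pH = 4.43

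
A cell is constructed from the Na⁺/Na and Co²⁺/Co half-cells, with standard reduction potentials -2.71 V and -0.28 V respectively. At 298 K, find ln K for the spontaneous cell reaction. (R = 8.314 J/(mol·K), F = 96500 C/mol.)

E°_cell = -0.28 − (-2.71) = 2.43 V, with n = 2 electrons transferred.
At equilibrium E = 0, so the Nernst equation gives ln K = nFE°/RT = (2)(96500)(2.43)/((8.314)(298)) = 189.29.

ln K = 189.3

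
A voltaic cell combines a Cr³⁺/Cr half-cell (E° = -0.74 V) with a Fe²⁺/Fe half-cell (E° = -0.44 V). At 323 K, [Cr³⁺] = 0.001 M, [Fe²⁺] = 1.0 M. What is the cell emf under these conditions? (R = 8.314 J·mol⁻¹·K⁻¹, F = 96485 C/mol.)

0.364 V

The Fe²⁺/Fe couple has the higher reduction potential and acts as the cathode, so E°_cell = -0.44 − (-0.74) = 0.30 V.
Balancing electrons gives n = 6; the reaction quotient is Q = [Cr³⁺]^2/[Fe²⁺]^3 = 1 × 10^-6.
E = E° − (RT/nF) ln Q = 0.30 − (8.314×323)/(6×96485) × (-13.816) = 0.300 + 0.064 = 0.364 V.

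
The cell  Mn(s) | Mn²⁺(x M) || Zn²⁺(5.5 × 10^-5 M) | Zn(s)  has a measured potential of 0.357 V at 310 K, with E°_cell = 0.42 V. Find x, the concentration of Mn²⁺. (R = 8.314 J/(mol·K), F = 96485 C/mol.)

0.0062 M

From the Nernst equation, ln Q = nF(E° − E)/RT = 2×96485×(0.42 − 0.357)/(8.314×310) = 4.717, so Q = 112.
With Q = [Mn²⁺]/[Zn²⁺] and the known concentrations, [Mn²⁺] in the numerator gives [Mn²⁺] = 0.0062 M.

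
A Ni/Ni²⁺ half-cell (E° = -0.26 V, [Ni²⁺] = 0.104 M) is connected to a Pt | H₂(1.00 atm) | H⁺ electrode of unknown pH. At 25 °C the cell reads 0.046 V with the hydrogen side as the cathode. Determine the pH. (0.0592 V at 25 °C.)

E°_cell = 0.26 V and n = 2.
log Q = n(E° − E)/0.0592 = 2×(0.26 − 0.046)/0.0592 = 7.230.
With Q = [Ni²⁺]·P(H₂) / [H⁺]^2, solving for [H⁺] gives log[H⁺] = -4.106, so pH = 4.11.

pH = 4.11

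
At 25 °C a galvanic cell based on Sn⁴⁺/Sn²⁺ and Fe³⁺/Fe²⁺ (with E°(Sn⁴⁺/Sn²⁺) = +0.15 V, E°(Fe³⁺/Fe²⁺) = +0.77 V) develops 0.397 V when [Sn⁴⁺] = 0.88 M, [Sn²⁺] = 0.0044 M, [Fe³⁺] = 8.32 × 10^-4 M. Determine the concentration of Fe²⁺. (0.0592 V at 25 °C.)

0.34 M

From the Nernst equation, log Q = n(E° − E)/0.0592 = 2(0.62 − 0.397)/0.0592 = 7.534, so Q = 3.42 × 10^7.
With Q = [Sn⁴⁺]·[Fe²⁺]^2/([Sn²⁺]·[Fe³⁺]^2) and the known concentrations, [Fe²⁺]^2 in the numerator gives [Fe²⁺] = 0.34 M.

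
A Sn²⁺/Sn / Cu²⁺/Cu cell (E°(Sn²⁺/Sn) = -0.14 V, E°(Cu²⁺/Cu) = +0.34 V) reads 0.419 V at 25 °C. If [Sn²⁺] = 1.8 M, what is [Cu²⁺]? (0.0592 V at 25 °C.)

0.016 M

From the Nernst equation, log Q = n(E° − E)/0.0592 = 2(0.48 − 0.419)/0.0592 = 2.061, so Q = 115.
With Q = [Sn²⁺]/[Cu²⁺] and the known concentrations, [Cu²⁺] in the denominator gives [Cu²⁺] = 0.016 M.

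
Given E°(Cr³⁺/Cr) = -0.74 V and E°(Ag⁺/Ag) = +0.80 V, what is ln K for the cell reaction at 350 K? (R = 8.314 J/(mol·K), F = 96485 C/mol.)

ln K = 153.2

E°_cell = +0.80 − (-0.74) = 1.54 V, with n = 3 electrons transferred.
At equilibrium E = 0, so the Nernst equation gives ln K = nFE°/RT = (3)(96485)(1.54)/((8.314)(350)) = 153.19.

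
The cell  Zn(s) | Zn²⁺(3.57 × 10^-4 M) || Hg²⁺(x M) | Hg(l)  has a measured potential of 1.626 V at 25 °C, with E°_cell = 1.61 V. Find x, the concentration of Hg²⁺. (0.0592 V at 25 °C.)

From the Nernst equation, log Q = n(E° − E)/0.0592 = 2(1.61 − 1.626)/0.0592 = -0.541, so Q = 0.288.
With Q = [Zn²⁺]/[Hg²⁺] and the known concentrations, [Hg²⁺] in the denominator gives [Hg²⁺] = 0.0012 M.

0.0012 M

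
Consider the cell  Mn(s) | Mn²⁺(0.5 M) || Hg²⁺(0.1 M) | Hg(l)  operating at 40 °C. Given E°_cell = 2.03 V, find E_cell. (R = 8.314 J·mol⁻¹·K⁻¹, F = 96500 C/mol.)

Balancing electrons gives n = 2; the reaction quotient is Q = [Mn²⁺]/[Hg²⁺] = 5.00.
E = E° − (RT/nF) ln Q = 2.03 − (8.314×313)/(2×96500) × (1.609) = 2.030 − 0.022 = 2.008 V.

2.01 V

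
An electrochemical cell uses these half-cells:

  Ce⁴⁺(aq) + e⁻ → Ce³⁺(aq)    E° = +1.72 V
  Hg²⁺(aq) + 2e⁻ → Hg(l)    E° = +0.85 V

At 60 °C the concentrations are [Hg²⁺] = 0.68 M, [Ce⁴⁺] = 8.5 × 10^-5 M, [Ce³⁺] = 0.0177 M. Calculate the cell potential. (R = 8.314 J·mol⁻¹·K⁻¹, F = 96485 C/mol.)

0.722 V

The Ce⁴⁺/Ce³⁺ couple has the higher reduction potential and acts as the cathode, so E°_cell = +1.72 − (+0.85) = 0.87 V.
Balancing electrons gives n = 2; the reaction quotient is Q = [Hg²⁺]·[Ce³⁺]^2/[Ce⁴⁺]^2 = 2.95 × 10^4.
E = E° − (RT/nF) ln Q = 0.87 − (8.314×333)/(2×96485) × (10.292) = 0.870 − 0.148 = 0.722 V.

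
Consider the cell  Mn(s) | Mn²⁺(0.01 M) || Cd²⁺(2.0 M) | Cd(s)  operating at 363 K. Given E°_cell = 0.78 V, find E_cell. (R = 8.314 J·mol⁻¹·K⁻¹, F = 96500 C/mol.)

0.863 V

Balancing electrons gives n = 2; the reaction quotient is Q = [Mn²⁺]/[Cd²⁺] = 0.00500.
E = E° − (RT/nF) ln Q = 0.78 − (8.314×363)/(2×96500) × (-5.298) = 0.780 + 0.083 = 0.863 V.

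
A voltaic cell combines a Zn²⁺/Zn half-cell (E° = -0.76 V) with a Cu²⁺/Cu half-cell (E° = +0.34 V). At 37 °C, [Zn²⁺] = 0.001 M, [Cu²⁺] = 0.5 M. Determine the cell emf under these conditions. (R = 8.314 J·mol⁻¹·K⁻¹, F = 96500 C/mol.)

1.18 V

The Cu²⁺/Cu couple has the higher reduction potential and acts as the cathode, so E°_cell = +0.34 − (-0.76) = 1.10 V.
Balancing electrons gives n = 2; the reaction quotient is Q = [Zn²⁺]/[Cu²⁺] = 0.00200.
E = E° − (RT/nF) ln Q = 1.10 − (8.314×310)/(2×96500) × (-6.215) = 1.100 + 0.083 = 1.183 V.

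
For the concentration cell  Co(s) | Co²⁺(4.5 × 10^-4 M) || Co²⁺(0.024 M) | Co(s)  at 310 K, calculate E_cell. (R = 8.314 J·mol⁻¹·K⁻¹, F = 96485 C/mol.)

0.053 V

Both half-cells are Co²⁺/Co, so E°_cell = 0. The concentrated side is the cathode; the cell reaction moves Co²⁺ from high to low concentration with n = 2.
Q = [Co²⁺]_dilute/[Co²⁺]_conc = 4.5 × 10^-4/0.024 = 0.0188.
E = 0 − (RT/nF) ln Q = −((8.314×310)/(2×96485))(-3.977) = 0.0531 V.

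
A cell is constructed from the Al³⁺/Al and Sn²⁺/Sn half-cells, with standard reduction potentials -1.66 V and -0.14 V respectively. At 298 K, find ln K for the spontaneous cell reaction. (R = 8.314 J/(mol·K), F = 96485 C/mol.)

E°_cell = -0.14 − (-1.66) = 1.52 V, with n = 6 electrons transferred.
At equilibrium E = 0, so the Nernst equation gives ln K = nFE°/RT = (6)(96485)(1.52)/((8.314)(298)) = 355.16.

ln K = 355.2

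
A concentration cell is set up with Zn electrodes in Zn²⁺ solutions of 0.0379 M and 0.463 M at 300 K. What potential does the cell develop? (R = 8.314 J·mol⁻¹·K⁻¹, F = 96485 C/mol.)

Both half-cells are Zn²⁺/Zn, so E°_cell = 0. The concentrated side is the cathode; the cell reaction moves Zn²⁺ from high to low concentration with n = 2.
Q = [Zn²⁺]_dilute/[Zn²⁺]_conc = 0.0379/0.463 = 0.0819.
E = 0 − (RT/nF) ln Q = −((8.314×300)/(2×96485))(-2.503) = 0.0324 V.

0.032 V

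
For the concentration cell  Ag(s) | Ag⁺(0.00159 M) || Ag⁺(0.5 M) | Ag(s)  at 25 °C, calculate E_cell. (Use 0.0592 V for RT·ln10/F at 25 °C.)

Both half-cells are Ag⁺/Ag, so E°_cell = 0. The concentrated side is the cathode; the cell reaction moves Ag⁺ from high to low concentration with n = 1.
Q = [Ag⁺]_dilute/[Ag⁺]_conc = 0.00159/0.5 = 0.00318.
E = 0 − (0.0592/1) log Q = −(0.0592/1)(-2.498) = 0.1479 V.

0.15 V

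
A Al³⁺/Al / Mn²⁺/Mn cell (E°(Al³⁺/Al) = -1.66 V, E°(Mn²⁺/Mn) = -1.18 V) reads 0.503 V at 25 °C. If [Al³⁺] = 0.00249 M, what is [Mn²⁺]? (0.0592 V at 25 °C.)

From the Nernst equation, log Q = n(E° − E)/0.0592 = 6(0.48 − 0.503)/0.0592 = -2.331, so Q = 0.00467.
With Q = [Al³⁺]^2/[Mn²⁺]^3 and the known concentrations, [Mn²⁺]^3 in the denominator gives [Mn²⁺] = 0.11 M.

0.11 M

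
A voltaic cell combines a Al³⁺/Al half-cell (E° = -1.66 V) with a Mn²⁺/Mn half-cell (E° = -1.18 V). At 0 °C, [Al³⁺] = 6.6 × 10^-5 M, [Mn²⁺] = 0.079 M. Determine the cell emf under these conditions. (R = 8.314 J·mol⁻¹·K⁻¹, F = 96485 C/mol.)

0.526 V

The Mn²⁺/Mn couple has the higher reduction potential and acts as the cathode, so E°_cell = -1.18 − (-1.66) = 0.48 V.
Balancing electrons gives n = 6; the reaction quotient is Q = [Al³⁺]^2/[Mn²⁺]^3 = 8.84 × 10^-6.
E = E° − (RT/nF) ln Q = 0.48 − (8.314×273)/(6×96485) × (-11.637) = 0.480 + 0.046 = 0.526 V.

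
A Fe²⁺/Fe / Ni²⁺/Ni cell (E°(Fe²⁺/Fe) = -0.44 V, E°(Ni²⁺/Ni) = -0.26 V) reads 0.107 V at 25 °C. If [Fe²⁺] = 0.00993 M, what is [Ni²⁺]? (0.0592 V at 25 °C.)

From the Nernst equation, log Q = n(E° − E)/0.0592 = 2(0.18 − 0.107)/0.0592 = 2.466, so Q = 293.
With Q = [Fe²⁺]/[Ni²⁺] and the known concentrations, [Ni²⁺] in the denominator gives [Ni²⁺] = 3.4 × 10^-5 M.

3.4 × 10^-5 M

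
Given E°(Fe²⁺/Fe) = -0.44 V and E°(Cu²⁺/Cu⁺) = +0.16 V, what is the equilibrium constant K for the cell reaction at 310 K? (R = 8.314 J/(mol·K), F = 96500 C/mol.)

3.3 × 10^19

E°_cell = +0.16 − (-0.44) = 0.60 V, with n = 2 electrons transferred.
At equilibrium E = 0, so the Nernst equation gives ln K = nFE°/RT = (2)(96500)(0.60)/((8.314)(310)) = 44.93.
K = e^44.93 = 3.3 × 10^19.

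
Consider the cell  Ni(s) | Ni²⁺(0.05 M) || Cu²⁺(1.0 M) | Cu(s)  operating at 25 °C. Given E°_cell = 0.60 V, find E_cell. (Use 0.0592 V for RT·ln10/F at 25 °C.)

0.639 V

Balancing electrons gives n = 2; the reaction quotient is Q = [Ni²⁺]/[Cu²⁺] = 0.0500.
At 25 °C, E = E° − (0.0592/n) log Q = 0.60 − (0.0592/2)(-1.301) = 0.600 + 0.039 = 0.639 V.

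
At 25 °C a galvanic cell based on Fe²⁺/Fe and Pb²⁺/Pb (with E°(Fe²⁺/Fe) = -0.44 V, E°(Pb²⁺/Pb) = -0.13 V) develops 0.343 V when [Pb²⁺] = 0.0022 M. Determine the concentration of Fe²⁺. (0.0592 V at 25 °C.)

From the Nernst equation, log Q = n(E° − E)/0.0592 = 2(0.31 − 0.343)/0.0592 = -1.115, so Q = 0.0768.
With Q = [Fe²⁺]/[Pb²⁺] and the known concentrations, [Fe²⁺] in the numerator gives [Fe²⁺] = 1.7 × 10^-4 M.

1.7 × 10^-4 M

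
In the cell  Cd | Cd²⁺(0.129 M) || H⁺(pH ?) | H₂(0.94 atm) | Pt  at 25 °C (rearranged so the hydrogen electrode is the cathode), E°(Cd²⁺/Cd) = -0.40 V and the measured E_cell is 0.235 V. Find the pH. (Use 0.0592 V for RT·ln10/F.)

pH = 3.25

E°_cell = 0.40 V and n = 2.
log Q = n(E° − E)/0.0592 = 2×(0.40 − 0.235)/0.0592 = 5.574.
With Q = [Cd²⁺]·P(H₂) / [H⁺]^2, solving for [H⁺] gives log[H⁺] = -3.245, so pH = 3.25.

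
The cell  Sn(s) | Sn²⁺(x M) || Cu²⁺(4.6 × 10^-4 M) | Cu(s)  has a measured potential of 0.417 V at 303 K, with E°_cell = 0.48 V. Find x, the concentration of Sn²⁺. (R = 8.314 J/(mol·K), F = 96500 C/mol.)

From the Nernst equation, ln Q = nF(E° − E)/RT = 2×96500×(0.48 − 0.417)/(8.314×303) = 4.827, so Q = 125.
With Q = [Sn²⁺]/[Cu²⁺] and the known concentrations, [Sn²⁺] in the numerator gives [Sn²⁺] = 0.057 M.

0.057 M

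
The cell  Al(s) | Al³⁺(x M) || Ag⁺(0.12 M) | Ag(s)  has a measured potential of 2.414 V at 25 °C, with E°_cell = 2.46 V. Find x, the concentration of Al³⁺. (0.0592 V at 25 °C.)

From the Nernst equation, log Q = n(E° − E)/0.0592 = 3(2.46 − 2.414)/0.0592 = 2.331, so Q = 214.
With Q = [Al³⁺]/[Ag⁺]^3 and the known concentrations, [Al³⁺] in the numerator gives [Al³⁺] = 0.37 M.

0.37 M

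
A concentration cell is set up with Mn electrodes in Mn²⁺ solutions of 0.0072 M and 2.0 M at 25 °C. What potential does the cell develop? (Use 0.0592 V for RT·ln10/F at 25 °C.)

Both half-cells are Mn²⁺/Mn, so E°_cell = 0. The concentrated side is the cathode; the cell reaction moves Mn²⁺ from high to low concentration with n = 2.
Q = [Mn²⁺]_dilute/[Mn²⁺]_conc = 0.0072/2.0 = 0.00360.
E = 0 − (0.0592/2) log Q = −(0.0592/2)(-2.444) = 0.0723 V.

0.072 V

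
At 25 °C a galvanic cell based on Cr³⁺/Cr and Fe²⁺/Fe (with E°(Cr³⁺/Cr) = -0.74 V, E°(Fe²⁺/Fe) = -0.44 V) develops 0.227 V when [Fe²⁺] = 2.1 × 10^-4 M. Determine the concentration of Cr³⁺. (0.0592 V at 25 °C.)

0.015 M

From the Nernst equation, log Q = n(E° − E)/0.0592 = 6(0.30 − 0.227)/0.0592 = 7.399, so Q = 2.5 × 10^7.
With Q = [Cr³⁺]^2/[Fe²⁺]^3 and the known concentrations, [Cr³⁺]^2 in the numerator gives [Cr³⁺] = 0.015 M.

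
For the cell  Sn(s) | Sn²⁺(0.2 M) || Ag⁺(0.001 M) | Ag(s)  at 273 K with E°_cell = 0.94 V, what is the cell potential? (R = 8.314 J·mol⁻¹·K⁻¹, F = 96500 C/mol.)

0.796 V

Balancing electrons gives n = 2; the reaction quotient is Q = [Sn²⁺]/[Ag⁺]^2 = 2 × 10^5.
E = E° − (RT/nF) ln Q = 0.94 − (8.314×273)/(2×96500) × (12.206) = 0.940 − 0.144 = 0.796 V.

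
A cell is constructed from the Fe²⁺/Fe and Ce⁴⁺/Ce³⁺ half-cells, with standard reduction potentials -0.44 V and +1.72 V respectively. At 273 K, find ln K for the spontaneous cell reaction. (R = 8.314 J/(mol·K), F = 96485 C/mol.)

E°_cell = +1.72 − (-0.44) = 2.16 V, with n = 2 electrons transferred.
At equilibrium E = 0, so the Nernst equation gives ln K = nFE°/RT = (2)(96485)(2.16)/((8.314)(273)) = 183.64.

ln K = 183.6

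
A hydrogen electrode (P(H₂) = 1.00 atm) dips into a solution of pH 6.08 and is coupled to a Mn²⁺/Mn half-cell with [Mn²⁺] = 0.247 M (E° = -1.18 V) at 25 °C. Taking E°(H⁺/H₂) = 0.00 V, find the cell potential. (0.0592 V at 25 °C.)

0.84 V

The hydrogen couple is the cathode, so E°_cell = 1.18 V; n = 2.
[H⁺] = 10^(−6.08) = 8.3 × 10^-7 M, and Q = [Mn²⁺]·P(H₂) / [H⁺]^2 = 3.57 × 10^11.
E = E° − (0.0592/2) log Q = 1.18 − (0.0592/2)(11.553) = 0.838 V.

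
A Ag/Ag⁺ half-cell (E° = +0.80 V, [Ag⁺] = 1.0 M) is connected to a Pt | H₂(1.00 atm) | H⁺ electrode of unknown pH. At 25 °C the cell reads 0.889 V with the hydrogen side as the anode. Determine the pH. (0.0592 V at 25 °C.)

E°_cell = 0.80 V and n = 2.
log Q = n(E° − E)/0.0592 = 2×(0.80 − 0.889)/0.0592 = -3.007.
With Q = [H⁺]^2 / ([Ag⁺]^2·P(H₂)), solving for [H⁺] gives log[H⁺] = -1.503, so pH = 1.50.

pH = 1.50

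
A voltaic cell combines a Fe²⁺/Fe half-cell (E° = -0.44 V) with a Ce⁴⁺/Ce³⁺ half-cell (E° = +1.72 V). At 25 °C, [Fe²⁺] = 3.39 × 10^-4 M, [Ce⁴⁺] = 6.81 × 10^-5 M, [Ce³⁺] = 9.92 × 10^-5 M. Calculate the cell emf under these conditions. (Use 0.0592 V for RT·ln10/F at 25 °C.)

2.25 V

The Ce⁴⁺/Ce³⁺ couple has the higher reduction potential and acts as the cathode, so E°_cell = +1.72 − (-0.44) = 2.16 V.
Balancing electrons gives n = 2; the reaction quotient is Q = [Fe²⁺]·[Ce³⁺]^2/[Ce⁴⁺]^2 = 7.19 × 10^-4.
At 25 °C, E = E° − (0.0592/n) log Q = 2.16 − (0.0592/2)(-3.143) = 2.160 + 0.093 = 2.253 V.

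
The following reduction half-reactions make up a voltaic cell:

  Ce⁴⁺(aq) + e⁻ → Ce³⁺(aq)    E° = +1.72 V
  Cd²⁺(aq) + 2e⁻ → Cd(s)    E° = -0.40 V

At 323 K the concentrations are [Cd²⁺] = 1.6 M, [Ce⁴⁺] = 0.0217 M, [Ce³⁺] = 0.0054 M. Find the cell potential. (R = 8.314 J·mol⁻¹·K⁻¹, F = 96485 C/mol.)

The Ce⁴⁺/Ce³⁺ couple has the higher reduction potential and acts as the cathode, so E°_cell = +1.72 − (-0.40) = 2.12 V.
Balancing electrons gives n = 2; the reaction quotient is Q = [Cd²⁺]·[Ce³⁺]^2/[Ce⁴⁺]^2 = 0.0991.
E = E° − (RT/nF) ln Q = 2.12 − (8.314×323)/(2×96485) × (-2.312) = 2.120 + 0.032 = 2.152 V.

2.15 V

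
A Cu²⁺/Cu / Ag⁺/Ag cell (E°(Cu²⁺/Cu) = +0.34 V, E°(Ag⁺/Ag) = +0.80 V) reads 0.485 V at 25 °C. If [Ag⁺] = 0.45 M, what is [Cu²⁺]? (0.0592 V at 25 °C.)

From the Nernst equation, log Q = n(E° − E)/0.0592 = 2(0.46 − 0.485)/0.0592 = -0.845, so Q = 0.143.
With Q = [Cu²⁺]/[Ag⁺]^2 and the known concentrations, [Cu²⁺] in the numerator gives [Cu²⁺] = 0.029 M.

0.029 M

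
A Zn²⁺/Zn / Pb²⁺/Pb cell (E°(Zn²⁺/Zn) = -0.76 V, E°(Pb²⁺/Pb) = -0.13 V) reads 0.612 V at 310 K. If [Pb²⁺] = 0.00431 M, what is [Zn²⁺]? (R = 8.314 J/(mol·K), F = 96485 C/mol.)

0.017 M

From the Nernst equation, ln Q = nF(E° − E)/RT = 2×96485×(0.63 − 0.612)/(8.314×310) = 1.348, so Q = 3.85.
With Q = [Zn²⁺]/[Pb²⁺] and the known concentrations, [Zn²⁺] in the numerator gives [Zn²⁺] = 0.017 M.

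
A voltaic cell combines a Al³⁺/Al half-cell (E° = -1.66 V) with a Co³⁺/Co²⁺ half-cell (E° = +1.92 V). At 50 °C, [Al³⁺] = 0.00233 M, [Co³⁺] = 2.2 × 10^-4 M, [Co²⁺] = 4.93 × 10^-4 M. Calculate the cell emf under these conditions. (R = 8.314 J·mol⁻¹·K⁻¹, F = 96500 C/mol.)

The Co³⁺/Co²⁺ couple has the higher reduction potential and acts as the cathode, so E°_cell = +1.92 − (-1.66) = 3.58 V.
Balancing electrons gives n = 3; the reaction quotient is Q = [Al³⁺]·[Co²⁺]^3/[Co³⁺]^3 = 0.0262.
E = E° − (RT/nF) ln Q = 3.58 − (8.314×323)/(3×96500) × (-3.641) = 3.580 + 0.034 = 3.614 V.

3.61 V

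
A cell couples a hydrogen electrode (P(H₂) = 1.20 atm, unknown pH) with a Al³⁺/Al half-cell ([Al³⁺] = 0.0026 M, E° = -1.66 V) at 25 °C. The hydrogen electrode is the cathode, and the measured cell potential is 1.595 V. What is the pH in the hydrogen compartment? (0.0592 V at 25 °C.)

E°_cell = 1.66 V and n = 6.
log Q = n(E° − E)/0.0592 = 6×(1.66 − 1.595)/0.0592 = 6.588.
With Q = [Al³⁺]^2·P(H₂)^3 / [H⁺]^6, solving for [H⁺] gives log[H⁺] = -1.920, so pH = 1.92.

pH = 1.92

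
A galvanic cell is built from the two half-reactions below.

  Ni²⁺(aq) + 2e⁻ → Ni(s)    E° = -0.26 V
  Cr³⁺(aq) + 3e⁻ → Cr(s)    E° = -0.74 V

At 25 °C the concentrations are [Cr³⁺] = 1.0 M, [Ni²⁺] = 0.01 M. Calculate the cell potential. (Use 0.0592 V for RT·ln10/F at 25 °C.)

0.421 V

The Ni²⁺/Ni couple has the higher reduction potential and acts as the cathode, so E°_cell = -0.26 − (-0.74) = 0.48 V.
Balancing electrons gives n = 6; the reaction quotient is Q = [Cr³⁺]^2/[Ni²⁺]^3 = 1 × 10^6.
At 25 °C, E = E° − (0.0592/n) log Q = 0.48 − (0.0592/6)(6.000) = 0.480 − 0.059 = 0.421 V.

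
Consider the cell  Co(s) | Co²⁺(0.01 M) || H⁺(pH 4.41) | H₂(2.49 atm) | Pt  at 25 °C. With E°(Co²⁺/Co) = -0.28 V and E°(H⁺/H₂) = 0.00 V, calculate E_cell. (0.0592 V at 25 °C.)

0.066 V

The hydrogen couple is the cathode, so E°_cell = 0.28 V; n = 2.
[H⁺] = 10^(−4.41) = 3.9 × 10^-5 M, and Q = [Co²⁺]·P(H₂) / [H⁺]^2 = 1.65 × 10^7.
E = E° − (0.0592/2) log Q = 0.28 − (0.0592/2)(7.216) = 0.066 V.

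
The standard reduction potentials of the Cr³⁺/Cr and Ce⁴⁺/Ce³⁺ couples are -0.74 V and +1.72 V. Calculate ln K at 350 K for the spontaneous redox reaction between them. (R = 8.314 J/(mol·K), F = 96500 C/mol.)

ln K = 244.7

E°_cell = +1.72 − (-0.74) = 2.46 V, with n = 3 electrons transferred.
At equilibrium E = 0, so the Nernst equation gives ln K = nFE°/RT = (3)(96500)(2.46)/((8.314)(350)) = 244.74.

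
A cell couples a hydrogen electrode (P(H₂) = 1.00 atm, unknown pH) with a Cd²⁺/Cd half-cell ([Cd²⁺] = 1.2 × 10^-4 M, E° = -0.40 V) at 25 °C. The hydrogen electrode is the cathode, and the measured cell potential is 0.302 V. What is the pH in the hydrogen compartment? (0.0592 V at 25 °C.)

pH = 3.62

E°_cell = 0.40 V and n = 2.
log Q = n(E° − E)/0.0592 = 2×(0.40 − 0.302)/0.0592 = 3.311.
With Q = [Cd²⁺]·P(H₂) / [H⁺]^2, solving for [H⁺] gives log[H⁺] = -3.616, so pH = 3.62.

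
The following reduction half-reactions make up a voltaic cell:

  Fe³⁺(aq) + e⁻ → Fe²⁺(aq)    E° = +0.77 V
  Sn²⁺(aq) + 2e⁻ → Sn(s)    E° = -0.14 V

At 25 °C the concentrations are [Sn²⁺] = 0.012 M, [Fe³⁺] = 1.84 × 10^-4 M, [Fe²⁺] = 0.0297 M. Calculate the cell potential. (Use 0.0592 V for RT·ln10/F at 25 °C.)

The Fe³⁺/Fe²⁺ couple has the higher reduction potential and acts as the cathode, so E°_cell = +0.77 − (-0.14) = 0.91 V.
Balancing electrons gives n = 2; the reaction quotient is Q = [Sn²⁺]·[Fe²⁺]^2/[Fe³⁺]^2 = 313.
At 25 °C, E = E° − (0.0592/n) log Q = 0.91 − (0.0592/2)(2.495) = 0.910 − 0.074 = 0.836 V.

0.836 V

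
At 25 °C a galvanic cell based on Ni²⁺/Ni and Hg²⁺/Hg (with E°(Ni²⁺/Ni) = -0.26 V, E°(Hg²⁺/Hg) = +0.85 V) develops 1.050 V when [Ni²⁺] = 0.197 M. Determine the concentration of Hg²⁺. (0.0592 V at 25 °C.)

0.0019 M

From the Nernst equation, log Q = n(E° − E)/0.0592 = 2(1.11 − 1.050)/0.0592 = 2.027, so Q = 106.
With Q = [Ni²⁺]/[Hg²⁺] and the known concentrations, [Hg²⁺] in the denominator gives [Hg²⁺] = 0.0019 M.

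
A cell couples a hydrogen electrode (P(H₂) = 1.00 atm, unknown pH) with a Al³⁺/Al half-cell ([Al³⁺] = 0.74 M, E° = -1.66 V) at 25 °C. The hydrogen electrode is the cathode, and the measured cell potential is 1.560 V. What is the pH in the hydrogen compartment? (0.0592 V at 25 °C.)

pH = 1.73

E°_cell = 1.66 V and n = 6.
log Q = n(E° − E)/0.0592 = 6×(1.66 − 1.560)/0.0592 = 10.135.
With Q = [Al³⁺]^2·P(H₂)^3 / [H⁺]^6, solving for [H⁺] gives log[H⁺] = -1.733, so pH = 1.73.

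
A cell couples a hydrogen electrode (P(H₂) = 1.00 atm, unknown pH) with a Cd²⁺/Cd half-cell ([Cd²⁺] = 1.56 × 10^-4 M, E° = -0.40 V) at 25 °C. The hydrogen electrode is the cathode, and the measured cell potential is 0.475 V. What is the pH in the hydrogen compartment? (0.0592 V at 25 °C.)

pH = 0.64

E°_cell = 0.40 V and n = 2.
log Q = n(E° − E)/0.0592 = 2×(0.40 − 0.475)/0.0592 = -2.534.
With Q = [Cd²⁺]·P(H₂) / [H⁺]^2, solving for [H⁺] gives log[H⁺] = -0.637, so pH = 0.64.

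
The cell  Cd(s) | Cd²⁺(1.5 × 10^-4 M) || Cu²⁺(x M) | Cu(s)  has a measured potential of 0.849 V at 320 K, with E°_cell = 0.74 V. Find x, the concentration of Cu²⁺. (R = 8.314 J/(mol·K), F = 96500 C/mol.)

0.41 M

From the Nernst equation, ln Q = nF(E° − E)/RT = 2×96500×(0.74 − 0.849)/(8.314×320) = -7.907, so Q = 3.68 × 10^-4.
With Q = [Cd²⁺]/[Cu²⁺] and the known concentrations, [Cu²⁺] in the denominator gives [Cu²⁺] = 0.41 M.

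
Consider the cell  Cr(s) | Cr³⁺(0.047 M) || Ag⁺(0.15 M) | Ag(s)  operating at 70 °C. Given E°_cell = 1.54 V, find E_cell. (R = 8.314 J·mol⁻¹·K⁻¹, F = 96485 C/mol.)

Balancing electrons gives n = 3; the reaction quotient is Q = [Cr³⁺]/[Ag⁺]^3 = 13.9.
E = E° − (RT/nF) ln Q = 1.54 − (8.314×343)/(3×96485) × (2.634) = 1.540 − 0.026 = 1.514 V.

1.51 V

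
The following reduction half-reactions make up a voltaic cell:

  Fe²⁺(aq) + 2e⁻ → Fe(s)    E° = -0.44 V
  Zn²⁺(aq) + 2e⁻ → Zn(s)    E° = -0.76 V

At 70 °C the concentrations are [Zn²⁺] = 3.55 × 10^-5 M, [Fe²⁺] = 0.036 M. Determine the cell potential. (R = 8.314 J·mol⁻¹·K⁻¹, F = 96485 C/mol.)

The Fe²⁺/Fe couple has the higher reduction potential and acts as the cathode, so E°_cell = -0.44 − (-0.76) = 0.32 V.
Balancing electrons gives n = 2; the reaction quotient is Q = [Zn²⁺]/[Fe²⁺] = 9.86 × 10^-4.
E = E° − (RT/nF) ln Q = 0.32 − (8.314×343)/(2×96485) × (-6.922) = 0.320 + 0.102 = 0.422 V.

0.422 V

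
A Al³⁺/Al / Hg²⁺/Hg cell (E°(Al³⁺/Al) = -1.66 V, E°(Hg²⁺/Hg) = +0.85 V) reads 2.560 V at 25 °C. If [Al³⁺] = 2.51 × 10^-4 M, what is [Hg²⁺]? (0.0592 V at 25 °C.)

0.19 M

From the Nernst equation, log Q = n(E° − E)/0.0592 = 6(2.51 − 2.560)/0.0592 = -5.068, so Q = 8.56 × 10^-6.
With Q = [Al³⁺]^2/[Hg²⁺]^3 and the known concentrations, [Hg²⁺]^3 in the denominator gives [Hg²⁺] = 0.19 M.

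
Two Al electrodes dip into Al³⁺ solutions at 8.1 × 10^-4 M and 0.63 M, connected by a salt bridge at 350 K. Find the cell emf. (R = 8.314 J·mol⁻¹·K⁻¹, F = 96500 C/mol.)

Both half-cells are Al³⁺/Al, so E°_cell = 0. The concentrated side is the cathode; the cell reaction moves Al³⁺ from high to low concentration with n = 3.
Q = [Al³⁺]_dilute/[Al³⁺]_conc = 8.1 × 10^-4/0.63 = 0.00129.
E = 0 − (RT/nF) ln Q = −((8.314×350)/(3×96500))(-6.656) = 0.0669 V.

0.067 V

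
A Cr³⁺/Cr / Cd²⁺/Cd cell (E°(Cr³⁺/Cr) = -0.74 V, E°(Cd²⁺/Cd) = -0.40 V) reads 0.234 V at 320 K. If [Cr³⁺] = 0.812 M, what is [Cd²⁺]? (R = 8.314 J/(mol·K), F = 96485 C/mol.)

4 × 10^-4 M

From the Nernst equation, ln Q = nF(E° − E)/RT = 6×96485×(0.34 − 0.234)/(8.314×320) = 23.065, so Q = 1.04 × 10^10.
With Q = [Cr³⁺]^2/[Cd²⁺]^3 and the known concentrations, [Cd²⁺]^3 in the denominator gives [Cd²⁺] = 4 × 10^-4 M.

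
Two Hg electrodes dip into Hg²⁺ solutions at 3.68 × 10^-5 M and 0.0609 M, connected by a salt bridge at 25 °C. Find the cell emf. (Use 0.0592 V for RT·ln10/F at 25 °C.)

Both half-cells are Hg²⁺/Hg, so E°_cell = 0. The concentrated side is the cathode; the cell reaction moves Hg²⁺ from high to low concentration with n = 2.
Q = [Hg²⁺]_dilute/[Hg²⁺]_conc = 3.68 × 10^-5/0.0609 = 6.04 × 10^-4.
E = 0 − (0.0592/2) log Q = −(0.0592/2)(-3.219) = 0.0953 V.

0.095 V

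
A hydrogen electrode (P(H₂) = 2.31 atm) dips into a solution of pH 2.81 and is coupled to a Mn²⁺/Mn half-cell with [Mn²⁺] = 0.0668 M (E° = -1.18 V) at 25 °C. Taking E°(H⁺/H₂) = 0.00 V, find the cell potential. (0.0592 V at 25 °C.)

The hydrogen couple is the cathode, so E°_cell = 1.18 V; n = 2.
[H⁺] = 10^(−2.81) = 0.0015 M, and Q = [Mn²⁺]·P(H₂) / [H⁺]^2 = 6.43 × 10^4.
E = E° − (0.0592/2) log Q = 1.18 − (0.0592/2)(4.808) = 1.038 V.

1.04 V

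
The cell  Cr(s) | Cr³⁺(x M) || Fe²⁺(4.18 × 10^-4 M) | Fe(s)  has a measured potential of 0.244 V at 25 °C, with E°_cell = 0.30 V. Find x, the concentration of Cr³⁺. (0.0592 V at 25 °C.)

0.0059 M

From the Nernst equation, log Q = n(E° − E)/0.0592 = 6(0.30 − 0.244)/0.0592 = 5.676, so Q = 4.74 × 10^5.
With Q = [Cr³⁺]^2/[Fe²⁺]^3 and the known concentrations, [Cr³⁺]^2 in the numerator gives [Cr³⁺] = 0.0059 M.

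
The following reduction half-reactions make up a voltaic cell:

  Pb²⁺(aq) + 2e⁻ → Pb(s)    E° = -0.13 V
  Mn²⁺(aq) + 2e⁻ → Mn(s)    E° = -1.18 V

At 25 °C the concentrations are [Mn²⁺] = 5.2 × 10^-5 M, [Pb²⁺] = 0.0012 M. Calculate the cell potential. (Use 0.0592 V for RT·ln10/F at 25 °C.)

The Pb²⁺/Pb couple has the higher reduction potential and acts as the cathode, so E°_cell = -0.13 − (-1.18) = 1.05 V.
Balancing electrons gives n = 2; the reaction quotient is Q = [Mn²⁺]/[Pb²⁺] = 0.0433.
At 25 °C, E = E° − (0.0592/n) log Q = 1.05 − (0.0592/2)(-1.363) = 1.050 + 0.040 = 1.090 V.

1.09 V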